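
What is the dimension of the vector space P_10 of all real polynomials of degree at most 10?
Dimension = 11

A polynomial of degree at most 10 can be written as a₀ + a₁x + a₂x² + … + a_10x^10, with 11 free coefficients a₀, …, a_10.
The set {1, x, x², …, x^10} is a basis: it spans P_10 (every such polynomial is a linear combination of these) and is linearly independent (a polynomial is zero iff all its coefficients are zero).
Therefore dim(P_10) = 10 + 1 = 11.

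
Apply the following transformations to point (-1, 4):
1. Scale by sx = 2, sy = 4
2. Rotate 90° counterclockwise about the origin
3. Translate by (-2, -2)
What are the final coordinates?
(-18, -4)

Step 1: Scale → (-2, 16)
Step 2: Rotate 90° → (-16, -2)
Step 3: Translate → (-18, -4)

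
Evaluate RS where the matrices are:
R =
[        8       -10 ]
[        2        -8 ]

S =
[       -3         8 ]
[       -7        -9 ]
RS =
[       46       154 ]
[       50        88 ]

Matrix multiplication: (RS)[i][j] = sum over k of R[i][k] * S[k][j].
  (RS)[0][0] = (8)*(-3) + (-10)*(-7) = 46
  (RS)[0][1] = (8)*(8) + (-10)*(-9) = 154
  (RS)[1][0] = (2)*(-3) + (-8)*(-7) = 50
  (RS)[1][1] = (2)*(8) + (-8)*(-9) = 88
RS =
[       46       154 ]
[       50        88 ]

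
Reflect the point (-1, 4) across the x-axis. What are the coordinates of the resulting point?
(-1, -4)

Reflection across x-axis: (-1, 4) → (-1, -4)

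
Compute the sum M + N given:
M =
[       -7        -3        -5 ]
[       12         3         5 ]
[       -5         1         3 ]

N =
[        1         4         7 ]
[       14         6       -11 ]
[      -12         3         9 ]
M + N =
[       -6         1         2 ]
[       26         9        -6 ]
[      -17         4        12 ]

Matrix addition is elementwise: (M+N)[i][j] = M[i][j] + N[i][j].
  (M+N)[0][0] = (-7) + (1) = -6
  (M+N)[0][1] = (-3) + (4) = 1
  (M+N)[0][2] = (-5) + (7) = 2
  (M+N)[1][0] = (12) + (14) = 26
  (M+N)[1][1] = (3) + (6) = 9
  (M+N)[1][2] = (5) + (-11) = -6
  (M+N)[2][0] = (-5) + (-12) = -17
  (M+N)[2][1] = (1) + (3) = 4
  (M+N)[2][2] = (3) + (9) = 12
M + N =
[       -6         1         2 ]
[       26         9        -6 ]
[      -17         4        12 ]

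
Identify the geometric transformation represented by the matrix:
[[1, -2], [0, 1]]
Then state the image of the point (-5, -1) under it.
horizontal shear with factor -2; image of (-5, -1) is (-3, -1)

The matrix [[1, k], [0, 1]] sends (x, y) to (x + -2y, y), leaving the y-coordinate fixed: a horizontal shear.
The matrix [[1, -2], [0, 1]] represents: horizontal shear with factor -2.
Applying it to (-5, -1): [1·-5 + -2·-1, 0·-5 + 1·-1] = (-3, -1).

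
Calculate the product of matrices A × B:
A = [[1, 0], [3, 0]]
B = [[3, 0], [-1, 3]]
[[3, 0], [9, 0]]

Matrix multiplication:
C[0][0] = 1×3 + 0×-1 = 3
C[0][1] = 1×0 + 0×3 = 0
C[1][0] = 3×3 + 0×-1 = 9
C[1][1] = 3×0 + 0×3 = 0
Result: [[3, 0], [9, 0]]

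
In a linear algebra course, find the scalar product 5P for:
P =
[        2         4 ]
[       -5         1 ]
5P =
[       10        20 ]
[      -25         5 ]

Scalar multiplication is elementwise: (5P)[i][j] = 5 * P[i][j].
  (5P)[0][0] = 5 * (2) = 10
  (5P)[0][1] = 5 * (4) = 20
  (5P)[1][0] = 5 * (-5) = -25
  (5P)[1][1] = 5 * (1) = 5
5P =
[       10        20 ]
[      -25         5 ]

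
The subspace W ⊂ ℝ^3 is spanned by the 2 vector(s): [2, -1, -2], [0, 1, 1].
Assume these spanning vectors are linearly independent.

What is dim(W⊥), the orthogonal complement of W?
dim(W⊥) = 1

For any subspace W of ℝ^n, dim(W) + dim(W⊥) = n (the whole-space dimension).
Here the given 2 vectors are linearly independent, so dim(W) = 2.
Thus dim(W⊥) = n - dim(W) = 3 - 2 = 1.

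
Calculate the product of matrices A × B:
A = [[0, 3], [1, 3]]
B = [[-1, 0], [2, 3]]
[[6, 9], [5, 9]]

Matrix multiplication:
C[0][0] = 0×-1 + 3×2 = 6
C[0][1] = 0×0 + 3×3 = 9
C[1][0] = 1×-1 + 3×2 = 5
C[1][1] = 1×0 + 3×3 = 9
Result: [[6, 9], [5, 9]]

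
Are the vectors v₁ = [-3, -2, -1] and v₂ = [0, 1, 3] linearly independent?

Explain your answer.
Yes, linearly independent

Two vectors are linearly dependent iff one is a scalar multiple of the other.
No single scalar k satisfies v₂ = k·v₁ (the ratios of corresponding entries disagree), so v₁ and v₂ are linearly independent.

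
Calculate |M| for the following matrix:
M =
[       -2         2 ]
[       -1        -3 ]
det(M) = 8

For a 2×2 matrix [[a, b], [c, d]], det = a*d - b*c.
det(M) = (-2)*(-3) - (2)*(-1) = 6 + 2 = 8.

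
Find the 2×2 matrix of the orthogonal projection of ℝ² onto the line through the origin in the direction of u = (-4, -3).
[[16/25, 12/25], [12/25, 9/25]]

The orthogonal projection onto the line spanned by a nonzero vector u = (a, b) has matrix P = (u uᵀ) / (uᵀ u) = (1/(a² + b²)) · [[a², ab], [ab, b²]].
Here u = (-4, -3), so a² + b² = 16 + 9 = 25.
P = (1/25) · [[16, 12], [12, 9]] = [[16/25, 12/25], [12/25, 9/25]].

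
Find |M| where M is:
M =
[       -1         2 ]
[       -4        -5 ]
det(M) = 13

For a 2×2 matrix [[a, b], [c, d]], det = a*d - b*c.
det(M) = (-1)*(-5) - (2)*(-4) = 5 + 8 = 13.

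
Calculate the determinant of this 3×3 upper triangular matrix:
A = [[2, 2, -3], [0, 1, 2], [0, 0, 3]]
6

The determinant of a triangular matrix is the product of its diagonal entries (the off-diagonal entries above the diagonal do not affect it).
det(A) = (2) * (1) * (3) = 6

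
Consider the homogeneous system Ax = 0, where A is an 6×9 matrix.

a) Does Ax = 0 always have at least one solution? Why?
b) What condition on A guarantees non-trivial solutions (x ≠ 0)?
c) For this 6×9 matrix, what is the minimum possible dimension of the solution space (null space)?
a) Yes, x = 0 is always a solution. b) When A has linearly dependent columns (rank < n). c) Minimum nullity = 3.

a) x = 0 satisfies A·0 = 0, so the zero vector is always a solution.
b) Non-trivial solutions exist iff the columns of A are linearly dependent, equivalently rank(A) < n (the number of columns).
c) By rank-nullity, rank(A) + nullity(A) = n = 9. Since A has only 6 rows, rank(A) ≤ 6, so nullity(A) ≥ 9 - 6 = 3.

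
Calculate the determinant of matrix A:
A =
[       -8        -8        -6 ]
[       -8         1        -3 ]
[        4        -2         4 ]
det(A) = -216

Expand along row 0 (cofactor expansion): det(A) = a*(e*i - f*h) - b*(d*i - f*g) + c*(d*h - e*g), where the 3×3 is [[a, b, c], [d, e, f], [g, h, i]].
Minor M_00 = (1)*(4) - (-3)*(-2) = 4 - 6 = -2.
Minor M_01 = (-8)*(4) - (-3)*(4) = -32 + 12 = -20.
Minor M_02 = (-8)*(-2) - (1)*(4) = 16 - 4 = 12.
det(A) = (-8)*(-2) - (-8)*(-20) + (-6)*(12) = 16 - 160 - 72 = -216.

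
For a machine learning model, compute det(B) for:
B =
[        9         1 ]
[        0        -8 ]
det(B) = -72

For a 2×2 matrix [[a, b], [c, d]], det = a*d - b*c.
det(B) = (9)*(-8) - (1)*(0) = -72 - 0 = -72.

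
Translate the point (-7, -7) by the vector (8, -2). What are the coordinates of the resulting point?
(1, -9)

Translation by (8, -2):
x' = -7 + 8 = 1
y' = -7 + -2 = -9
Homogeneous matrix: [[1, 0, 8], [0, 1, -2], [0, 0, 1]]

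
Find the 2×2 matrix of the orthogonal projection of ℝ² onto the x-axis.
[[1, 0], [0, 0]]

The orthogonal projection onto the line spanned by a nonzero vector u = (a, b) has matrix P = (u uᵀ) / (uᵀ u) = (1/(a² + b²)) · [[a², ab], [ab, b²]].
Here u = (1, 0), so a² + b² = 1 + 0 = 1.
P = (1/1) · [[1, 0], [0, 0]] = [[1, 0], [0, 0]].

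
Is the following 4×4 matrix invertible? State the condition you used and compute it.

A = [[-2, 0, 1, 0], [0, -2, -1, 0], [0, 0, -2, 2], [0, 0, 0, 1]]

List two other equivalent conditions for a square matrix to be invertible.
Yes, invertible; det(A) = -8 ≠ 0. Equivalent conditions: rank(A) = 4; Ax = 0 has only the trivial solution; 0 is not an eigenvalue; the columns of A are linearly independent.

To check invertibility, compute det(A).
The given matrix is triangular, so det(A) equals the product of its diagonal entries = -8 ≠ 0.
Since det(A) ≠ 0, A is invertible.
Equivalent conditions for a square matrix A to be invertible:
- rank(A) = 4 (full rank).
- The homogeneous system Ax = 0 has only the trivial solution x = 0.
- 0 is not an eigenvalue of A.
- The columns (equivalently rows) of A are linearly independent.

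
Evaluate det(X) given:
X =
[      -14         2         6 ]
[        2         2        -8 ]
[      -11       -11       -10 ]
det(X) = 1728

Expand along row 0 (cofactor expansion): det(X) = a*(e*i - f*h) - b*(d*i - f*g) + c*(d*h - e*g), where the 3×3 is [[a, b, c], [d, e, f], [g, h, i]].
Minor M_00 = (2)*(-10) - (-8)*(-11) = -20 - 88 = -108.
Minor M_01 = (2)*(-10) - (-8)*(-11) = -20 - 88 = -108.
Minor M_02 = (2)*(-11) - (2)*(-11) = -22 + 22 = 0.
det(X) = (-14)*(-108) - (2)*(-108) + (6)*(0) = 1512 + 216 + 0 = 1728.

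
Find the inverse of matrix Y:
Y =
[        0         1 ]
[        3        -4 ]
det(Y) = -3
Y⁻¹ =
[      4/3       1/3 ]
[        1         0 ]

For a 2×2 matrix Y = [[a, b], [c, d]] with det(Y) ≠ 0, Y⁻¹ = (1/det(Y)) * [[d, -b], [-c, a]].
det(Y) = (0)*(-4) - (1)*(3) = 0 - 3 = -3.
Y⁻¹ = (1/-3) * [[-4, -1], [-3, 0]].
Dividing each entry by -3 and reducing:
Y⁻¹ =
[      4/3       1/3 ]
[        1         0 ]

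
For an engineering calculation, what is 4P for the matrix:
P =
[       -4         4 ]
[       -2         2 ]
4P =
[      -16        16 ]
[       -8         8 ]

Scalar multiplication is elementwise: (4P)[i][j] = 4 * P[i][j].
  (4P)[0][0] = 4 * (-4) = -16
  (4P)[0][1] = 4 * (4) = 16
  (4P)[1][0] = 4 * (-2) = -8
  (4P)[1][1] = 4 * (2) = 8
4P =
[      -16        16 ]
[       -8         8 ]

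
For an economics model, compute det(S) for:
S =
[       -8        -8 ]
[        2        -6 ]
det(S) = 64

For a 2×2 matrix [[a, b], [c, d]], det = a*d - b*c.
det(S) = (-8)*(-6) - (-8)*(2) = 48 + 16 = 64.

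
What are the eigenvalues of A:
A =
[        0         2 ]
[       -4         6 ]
λ = 2, 4

Solve det(A - λI) = 0. For a 2×2 matrix the characteristic equation is λ² - (trace)λ + det = 0.
trace(A) = a + d = 0 + 6 = 6.
det(A) = a*d - b*c = (0)*(6) - (2)*(-4) = 0 + 8 = 8.
Characteristic equation: λ² - (6)λ + (8) = 0.
Discriminant = (6)² - 4*(8) = 36 - 32 = 4.
λ = (6 ± √4) / 2 = (6 ± 2) / 2 = 2, 4.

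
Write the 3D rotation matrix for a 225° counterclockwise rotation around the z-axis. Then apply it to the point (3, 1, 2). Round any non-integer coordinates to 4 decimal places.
R = [[-√2/2, √2/2, 0], [-√2/2, -√2/2, 0], [0, 0, 1]]; R·(3, 1, 2) = (-1.4142, -2.8284, 2.0000)

Rotation matrix for 225° around z-axis:
cos(225°) = -√2/2, sin(225°) = -√2/2
R = [[-√2/2, √2/2, 0], [-√2/2, -√2/2, 0], [0, 0, 1]]
Apply to (3, 1, 2): R·[3, 1, 2]ᵀ = (-1.4142, -2.8284, 2.0000)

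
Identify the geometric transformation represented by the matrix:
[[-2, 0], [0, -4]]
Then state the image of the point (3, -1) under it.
non-uniform scaling by (-2, -4); image of (3, -1) is (-6, 4)

This is diagonal with distinct entries, so it scales the x-axis by -2 and the y-axis by -4.
The matrix [[-2, 0], [0, -4]] represents: non-uniform scaling by (-2, -4).
Applying it to (3, -1): [-2·3 + 0·-1, 0·3 + -4·-1] = (-6, 4).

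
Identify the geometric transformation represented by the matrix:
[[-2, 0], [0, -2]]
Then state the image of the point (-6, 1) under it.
uniform scaling by factor -2; image of (-6, 1) is (12, -2)

This is a diagonal matrix with equal entries -2, so it scales both axes by the same factor -2.
The matrix [[-2, 0], [0, -2]] represents: uniform scaling by factor -2.
Applying it to (-6, 1): [-2·-6 + 0·1, 0·-6 + -2·1] = (12, -2).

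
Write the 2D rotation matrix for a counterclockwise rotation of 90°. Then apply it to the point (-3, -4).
R = [[0, -1], [1, 0]]; R·(-3, -4) = (4, -3)

Rotation matrix formula: R(θ) = [[cos θ, -sin θ], [sin θ, cos θ]]
For θ = 90°:
cos(90°) = 0
sin(90°) = 1
R = [[0, -1], [1, 0]]
Apply to (-3, -4): [0·-3 + (-1)·-4, 1·-3 + 0·-4] = (4, -3)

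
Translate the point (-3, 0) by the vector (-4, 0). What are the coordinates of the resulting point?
(-7, 0)

Translation by (-4, 0):
x' = -3 + -4 = -7
y' = 0 + 0 = 0
Homogeneous matrix: [[1, 0, -4], [0, 1, 0], [0, 0, 1]]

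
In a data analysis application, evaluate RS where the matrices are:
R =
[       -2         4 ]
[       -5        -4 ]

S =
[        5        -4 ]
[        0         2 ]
RS =
[      -10        16 ]
[      -25        12 ]

Matrix multiplication: (RS)[i][j] = sum over k of R[i][k] * S[k][j].
  (RS)[0][0] = (-2)*(5) + (4)*(0) = -10
  (RS)[0][1] = (-2)*(-4) + (4)*(2) = 16
  (RS)[1][0] = (-5)*(5) + (-4)*(0) = -25
  (RS)[1][1] = (-5)*(-4) + (-4)*(2) = 12
RS =
[      -10        16 ]
[      -25        12 ]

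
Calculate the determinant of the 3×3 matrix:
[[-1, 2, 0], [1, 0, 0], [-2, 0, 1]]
-2

Expansion along first row:
det = -1·det([[0,0],[0,1]]) - 2·det([[1,0],[-2,1]]) + 0·det([[1,0],[-2,0]])
    = -1·(0·1 - 0·0) - 2·(1·1 - 0·-2) + 0·(1·0 - 0·-2)
    = -1·0 - 2·1 + 0·0
    = 0 + -2 + 0 = -2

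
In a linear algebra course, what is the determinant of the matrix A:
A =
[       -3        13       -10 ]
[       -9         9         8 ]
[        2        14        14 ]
det(A) = 3244

Expand along row 0 (cofactor expansion): det(A) = a*(e*i - f*h) - b*(d*i - f*g) + c*(d*h - e*g), where the 3×3 is [[a, b, c], [d, e, f], [g, h, i]].
Minor M_00 = (9)*(14) - (8)*(14) = 126 - 112 = 14.
Minor M_01 = (-9)*(14) - (8)*(2) = -126 - 16 = -142.
Minor M_02 = (-9)*(14) - (9)*(2) = -126 - 18 = -144.
det(A) = (-3)*(14) - (13)*(-142) + (-10)*(-144) = -42 + 1846 + 1440 = 3244.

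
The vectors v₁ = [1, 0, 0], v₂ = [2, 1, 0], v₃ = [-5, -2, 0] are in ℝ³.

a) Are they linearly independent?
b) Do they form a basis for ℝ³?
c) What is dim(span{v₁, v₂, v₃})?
Not independent, not a basis, dim(span) = 2

Check whether v₃ can be written as a linear combination of v₁ and v₂.
v₃ = (-1)·v₁ + (-2)·v₂ = [-5, -2, 0], so the three vectors are linearly dependent.
Thus they do not form a basis for ℝ³, and dim(span{v₁, v₂, v₃}) = 2 (spanned by v₁ and v₂).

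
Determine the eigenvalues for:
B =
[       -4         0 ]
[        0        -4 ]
λ = -4, -4

Solve det(B - λI) = 0. For a 2×2 matrix the characteristic equation is λ² - (trace)λ + det = 0.
trace(B) = a + d = -4 - 4 = -8.
det(B) = a*d - b*c = (-4)*(-4) - (0)*(0) = 16 - 0 = 16.
Characteristic equation: λ² - (-8)λ + (16) = 0.
Discriminant = (-8)² - 4*(16) = 64 - 64 = 0.
λ = (-8 ± √0) / 2 = (-8 ± 0) / 2 = -4, -4.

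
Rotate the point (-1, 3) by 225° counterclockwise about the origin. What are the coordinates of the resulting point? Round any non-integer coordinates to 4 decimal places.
(2.8284, -1.4142)

Rotation matrix R(θ) = [[cos θ, -sin θ], [sin θ, cos θ]]; for θ = 225°:
R = [[-√2/2, √2/2], [-√2/2, -√2/2]]
Result: R × [-1, 3]ᵀ = [-√2/2·-1 + (√2/2)·3, -√2/2·-1 + (-√2/2)·3]ᵀ = (2.8284, -1.4142)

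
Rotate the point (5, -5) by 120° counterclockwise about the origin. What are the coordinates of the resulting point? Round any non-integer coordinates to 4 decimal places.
(1.8301, 6.8301)

Rotation matrix R(θ) = [[cos θ, -sin θ], [sin θ, cos θ]]; for θ = 120°:
R = [[-1/2, -√3/2], [√3/2, -1/2]]
Result: R × [5, -5]ᵀ = [-1/2·5 + (-√3/2)·-5, √3/2·5 + (-1/2)·-5]ᵀ = (1.8301, 6.8301)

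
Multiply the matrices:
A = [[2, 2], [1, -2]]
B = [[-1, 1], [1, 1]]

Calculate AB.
[[0, 4], [-3, -1]]

Each entry (i,j) of AB = sum over k of A[i][k]*B[k][j].
(AB)[0][0] = (2)*(-1) + (2)*(1) = 0
(AB)[0][1] = (2)*(1) + (2)*(1) = 4
(AB)[1][0] = (1)*(-1) + (-2)*(1) = -3
(AB)[1][1] = (1)*(1) + (-2)*(1) = -1
AB = [[0, 4], [-3, -1]]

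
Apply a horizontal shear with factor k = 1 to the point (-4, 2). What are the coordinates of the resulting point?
(-2, 2)

Shear matrix for horizontal shear with factor k = 1:
[[1, 1], [0, 1]]
Result: (-4, 2) → (-2, 2)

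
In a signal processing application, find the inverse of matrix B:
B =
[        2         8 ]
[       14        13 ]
det(B) = -86
B⁻¹ =
[   -13/86      4/43 ]
[     7/43     -1/43 ]

For a 2×2 matrix B = [[a, b], [c, d]] with det(B) ≠ 0, B⁻¹ = (1/det(B)) * [[d, -b], [-c, a]].
det(B) = (2)*(13) - (8)*(14) = 26 - 112 = -86.
B⁻¹ = (1/-86) * [[13, -8], [-14, 2]].
Dividing each entry by -86 and reducing:
B⁻¹ =
[   -13/86      4/43 ]
[     7/43     -1/43 ]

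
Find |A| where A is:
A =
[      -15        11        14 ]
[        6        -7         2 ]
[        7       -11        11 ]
det(A) = 15

Expand along row 0 (cofactor expansion): det(A) = a*(e*i - f*h) - b*(d*i - f*g) + c*(d*h - e*g), where the 3×3 is [[a, b, c], [d, e, f], [g, h, i]].
Minor M_00 = (-7)*(11) - (2)*(-11) = -77 + 22 = -55.
Minor M_01 = (6)*(11) - (2)*(7) = 66 - 14 = 52.
Minor M_02 = (6)*(-11) - (-7)*(7) = -66 + 49 = -17.
det(A) = (-15)*(-55) - (11)*(52) + (14)*(-17) = 825 - 572 - 238 = 15.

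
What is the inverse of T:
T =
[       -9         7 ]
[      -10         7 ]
det(T) = 7
T⁻¹ =
[        1        -1 ]
[     10/7      -9/7 ]

For a 2×2 matrix T = [[a, b], [c, d]] with det(T) ≠ 0, T⁻¹ = (1/det(T)) * [[d, -b], [-c, a]].
det(T) = (-9)*(7) - (7)*(-10) = -63 + 70 = 7.
T⁻¹ = (1/7) * [[7, -7], [10, -9]].
Dividing each entry by 7 and reducing:
T⁻¹ =
[        1        -1 ]
[     10/7      -9/7 ]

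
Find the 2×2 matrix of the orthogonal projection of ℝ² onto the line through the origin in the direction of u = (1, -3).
[[1/10, -3/10], [-3/10, 9/10]]

The orthogonal projection onto the line spanned by a nonzero vector u = (a, b) has matrix P = (u uᵀ) / (uᵀ u) = (1/(a² + b²)) · [[a², ab], [ab, b²]].
Here u = (1, -3), so a² + b² = 1 + 9 = 10.
P = (1/10) · [[1, -3], [-3, 9]] = [[1/10, -3/10], [-3/10, 9/10]].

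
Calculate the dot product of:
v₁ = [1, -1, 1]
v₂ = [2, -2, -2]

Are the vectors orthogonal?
2, No

The dot product is the sum of products of corresponding components.
v₁·v₂ = (1)*(2) + (-1)*(-2) + (1)*(-2) = 2 + 2 - 2 = 2.
Two vectors are orthogonal iff their dot product is 0; here the dot product is 2, so the vectors are not orthogonal.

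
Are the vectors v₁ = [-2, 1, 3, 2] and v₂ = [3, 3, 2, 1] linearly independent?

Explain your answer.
Yes, linearly independent

Two vectors are linearly dependent iff one is a scalar multiple of the other.
No single scalar k satisfies v₂ = k·v₁ (the ratios of corresponding entries disagree), so v₁ and v₂ are linearly independent.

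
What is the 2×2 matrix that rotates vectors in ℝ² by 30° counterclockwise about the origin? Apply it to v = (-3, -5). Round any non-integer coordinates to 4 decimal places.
R = [[√3/2, -1/2], [1/2, √3/2]]; R·v = (-0.0981, -5.8301)

A counterclockwise rotation by angle θ in ℝ² has matrix R(θ) = [[cos θ, -sin θ], [sin θ, cos θ]].
For θ = 30°: cos θ = √3/2, sin θ = 1/2.
R(30°) = [[√3/2, -1/2], [1/2, √3/2]].
R·v = [√3/2·-3 + (-1/2)·-5, 1/2·-3 + √3/2·-5] = (-0.0981, -5.8301).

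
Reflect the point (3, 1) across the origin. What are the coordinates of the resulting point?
(-3, -1)

Reflection across origin: (3, 1) → (-3, -1)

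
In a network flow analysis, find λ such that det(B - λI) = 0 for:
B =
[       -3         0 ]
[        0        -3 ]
λ = -3, -3

Solve det(B - λI) = 0. For a 2×2 matrix the characteristic equation is λ² - (trace)λ + det = 0.
trace(B) = a + d = -3 - 3 = -6.
det(B) = a*d - b*c = (-3)*(-3) - (0)*(0) = 9 - 0 = 9.
Characteristic equation: λ² - (-6)λ + (9) = 0.
Discriminant = (-6)² - 4*(9) = 36 - 36 = 0.
λ = (-6 ± √0) / 2 = (-6 ± 0) / 2 = -3, -3.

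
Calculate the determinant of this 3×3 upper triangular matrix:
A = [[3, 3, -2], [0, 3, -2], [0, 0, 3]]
27

The determinant of a triangular matrix is the product of its diagonal entries (the off-diagonal entries above the diagonal do not affect it).
det(A) = (3) * (3) * (3) = 27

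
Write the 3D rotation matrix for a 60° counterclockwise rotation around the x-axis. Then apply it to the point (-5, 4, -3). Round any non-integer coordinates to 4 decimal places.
R = [[1, 0, 0], [0, 1/2, -√3/2], [0, √3/2, 1/2]]; R·(-5, 4, -3) = (-5.0000, 4.5981, 1.9641)

Rotation matrix for 60° around x-axis:
cos(60°) = 1/2, sin(60°) = √3/2
R = [[1, 0, 0], [0, 1/2, -√3/2], [0, √3/2, 1/2]]
Apply to (-5, 4, -3): R·[-5, 4, -3]ᵀ = (-5.0000, 4.5981, 1.9641)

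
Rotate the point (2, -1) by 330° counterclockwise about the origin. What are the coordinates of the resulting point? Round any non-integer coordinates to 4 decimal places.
(1.2321, -1.8660)

Rotation matrix R(θ) = [[cos θ, -sin θ], [sin θ, cos θ]]; for θ = 330°:
R = [[√3/2, 1/2], [-1/2, √3/2]]
Result: R × [2, -1]ᵀ = [√3/2·2 + (1/2)·-1, -1/2·2 + (√3/2)·-1]ᵀ = (1.2321, -1.8660)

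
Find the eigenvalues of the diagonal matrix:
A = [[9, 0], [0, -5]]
λ₁ = 9, λ₂ = -5

The characteristic polynomial of A is det(A - λI) = (9 - λ)(-5 - λ) = 0.
The roots are λ = 9 and λ = -5, so the eigenvalues are the diagonal entries.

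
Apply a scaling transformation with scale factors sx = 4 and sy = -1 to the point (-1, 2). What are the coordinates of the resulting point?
(-4, -2)

Scaling matrix:
[[4, 0], [0, -1]]
Result: (-1 × 4, 2 × -1) = (-4, -2)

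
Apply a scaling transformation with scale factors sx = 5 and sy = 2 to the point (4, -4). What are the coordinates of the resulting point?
(20, -8)

Scaling matrix:
[[5, 0], [0, 2]]
Result: (4 × 5, -4 × 2) = (20, -8)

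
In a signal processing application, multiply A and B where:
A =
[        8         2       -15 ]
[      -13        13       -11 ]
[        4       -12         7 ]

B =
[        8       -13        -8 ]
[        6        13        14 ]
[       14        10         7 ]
AB =
[     -134      -228      -141 ]
[     -180       228       209 ]
[       58      -138      -151 ]

Matrix multiplication: (AB)[i][j] = sum over k of A[i][k] * B[k][j].
  (AB)[0][0] = (8)*(8) + (2)*(6) + (-15)*(14) = -134
  (AB)[0][1] = (8)*(-13) + (2)*(13) + (-15)*(10) = -228
  (AB)[0][2] = (8)*(-8) + (2)*(14) + (-15)*(7) = -141
  (AB)[1][0] = (-13)*(8) + (13)*(6) + (-11)*(14) = -180
  (AB)[1][1] = (-13)*(-13) + (13)*(13) + (-11)*(10) = 228
  (AB)[1][2] = (-13)*(-8) + (13)*(14) + (-11)*(7) = 209
  (AB)[2][0] = (4)*(8) + (-12)*(6) + (7)*(14) = 58
  (AB)[2][1] = (4)*(-13) + (-12)*(13) + (7)*(10) = -138
  (AB)[2][2] = (4)*(-8) + (-12)*(14) + (7)*(7) = -151
AB =
[     -134      -228      -141 ]
[     -180       228       209 ]
[       58      -138      -151 ]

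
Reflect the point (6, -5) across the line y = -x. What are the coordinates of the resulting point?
(5, -6)

Reflection across line y = -x: (6, -5) → (5, -6)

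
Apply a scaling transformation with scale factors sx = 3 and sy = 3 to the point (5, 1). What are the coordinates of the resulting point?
(15, 3)

Scaling matrix:
[[3, 0], [0, 3]]
Result: (5 × 3, 1 × 3) = (15, 3)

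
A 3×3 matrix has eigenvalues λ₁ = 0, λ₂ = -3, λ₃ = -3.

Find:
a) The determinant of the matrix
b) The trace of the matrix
det = 0, trace = -6

Two standard eigenvalue identities:
- det(A) equals the product of the eigenvalues (counted with multiplicity).
- trace(A) equals the sum of the eigenvalues.
det(A) = (0)*(-3)*(-3) = 0.
trace(A) = 0 - 3 - 3 = -6.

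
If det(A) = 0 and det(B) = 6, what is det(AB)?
0

Use the multiplicative property of determinants: det(AB) = det(A)*det(B).
det(AB) = (0)*(6) = 0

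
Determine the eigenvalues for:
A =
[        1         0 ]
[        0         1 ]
λ = 1, 1

Solve det(A - λI) = 0. For a 2×2 matrix the characteristic equation is λ² - (trace)λ + det = 0.
trace(A) = a + d = 1 + 1 = 2.
det(A) = a*d - b*c = (1)*(1) - (0)*(0) = 1 - 0 = 1.
Characteristic equation: λ² - (2)λ + (1) = 0.
Discriminant = (2)² - 4*(1) = 4 - 4 = 0.
λ = (2 ± √0) / 2 = (2 ± 0) / 2 = 1, 1.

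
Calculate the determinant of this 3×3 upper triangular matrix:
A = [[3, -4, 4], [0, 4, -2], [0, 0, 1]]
12

The determinant of a triangular matrix is the product of its diagonal entries (the off-diagonal entries above the diagonal do not affect it).
det(A) = (3) * (4) * (1) = 12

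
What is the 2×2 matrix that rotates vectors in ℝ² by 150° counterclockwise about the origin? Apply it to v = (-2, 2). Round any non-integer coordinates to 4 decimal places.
R = [[-√3/2, -1/2], [1/2, -√3/2]]; R·v = (0.7321, -2.7321)

A counterclockwise rotation by angle θ in ℝ² has matrix R(θ) = [[cos θ, -sin θ], [sin θ, cos θ]].
For θ = 150°: cos θ = -√3/2, sin θ = 1/2.
R(150°) = [[-√3/2, -1/2], [1/2, -√3/2]].
R·v = [-√3/2·-2 + (-1/2)·2, 1/2·-2 + -√3/2·2] = (0.7321, -2.7321).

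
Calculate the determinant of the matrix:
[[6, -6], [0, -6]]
-36

For a 2×2 matrix [[a, b], [c, d]], det = ad - bc
det = (6)(-6) - (-6)(0) = -36 - 0 = -36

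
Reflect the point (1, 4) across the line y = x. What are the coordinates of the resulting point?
(4, 1)

Reflection across line y = x: (1, 4) → (4, 1)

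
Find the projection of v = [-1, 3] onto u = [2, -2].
[-2, 2]

The projection of v onto u is proj_u(v) = ((v·u) / (u·u)) · u.
v·u = (-1)*(2) + (3)*(-2) = -8.
u·u = (2)*(2) + (-2)*(-2) = 8.
coefficient = -8 / 8 = -1.
proj_u(v) = -1 · [2, -2] = [-2, 2].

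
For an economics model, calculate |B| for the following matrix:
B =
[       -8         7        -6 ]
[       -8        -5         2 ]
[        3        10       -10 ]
det(B) = -368

Expand along row 0 (cofactor expansion): det(B) = a*(e*i - f*h) - b*(d*i - f*g) + c*(d*h - e*g), where the 3×3 is [[a, b, c], [d, e, f], [g, h, i]].
Minor M_00 = (-5)*(-10) - (2)*(10) = 50 - 20 = 30.
Minor M_01 = (-8)*(-10) - (2)*(3) = 80 - 6 = 74.
Minor M_02 = (-8)*(10) - (-5)*(3) = -80 + 15 = -65.
det(B) = (-8)*(30) - (7)*(74) + (-6)*(-65) = -240 - 518 + 390 = -368.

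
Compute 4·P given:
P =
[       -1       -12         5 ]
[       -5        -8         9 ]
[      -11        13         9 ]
4P =
[       -4       -48        20 ]
[      -20       -32        36 ]
[      -44        52        36 ]

Scalar multiplication is elementwise: (4P)[i][j] = 4 * P[i][j].
  (4P)[0][0] = 4 * (-1) = -4
  (4P)[0][1] = 4 * (-12) = -48
  (4P)[0][2] = 4 * (5) = 20
  (4P)[1][0] = 4 * (-5) = -20
  (4P)[1][1] = 4 * (-8) = -32
  (4P)[1][2] = 4 * (9) = 36
  (4P)[2][0] = 4 * (-11) = -44
  (4P)[2][1] = 4 * (13) = 52
  (4P)[2][2] = 4 * (9) = 36
4P =
[       -4       -48        20 ]
[      -20       -32        36 ]
[      -44        52        36 ]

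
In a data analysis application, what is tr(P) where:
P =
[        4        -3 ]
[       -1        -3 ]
tr(P) = 4 - 3 = 1

The trace of a square matrix is the sum of its diagonal entries.
Diagonal entries of P: P[0][0] = 4, P[1][1] = -3.
tr(P) = 4 - 3 = 1.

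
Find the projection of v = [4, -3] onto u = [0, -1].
[0, -3]

The projection of v onto u is proj_u(v) = ((v·u) / (u·u)) · u.
v·u = (4)*(0) + (-3)*(-1) = 3.
u·u = (0)*(0) + (-1)*(-1) = 1.
coefficient = 3 / 1 = 3.
proj_u(v) = 3 · [0, -1] = [0, -3].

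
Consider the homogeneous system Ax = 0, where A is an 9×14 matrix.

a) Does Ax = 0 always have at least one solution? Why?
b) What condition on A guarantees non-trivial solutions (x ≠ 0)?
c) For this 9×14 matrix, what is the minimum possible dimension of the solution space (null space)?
a) Yes, x = 0 is always a solution. b) When A has linearly dependent columns (rank < n). c) Minimum nullity = 5.

a) x = 0 satisfies A·0 = 0, so the zero vector is always a solution.
b) Non-trivial solutions exist iff the columns of A are linearly dependent, equivalently rank(A) < n (the number of columns).
c) By rank-nullity, rank(A) + nullity(A) = n = 14. Since A has only 9 rows, rank(A) ≤ 9, so nullity(A) ≥ 14 - 9 = 5.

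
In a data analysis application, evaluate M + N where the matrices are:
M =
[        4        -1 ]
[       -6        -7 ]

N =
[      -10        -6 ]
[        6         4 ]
M + N =
[       -6        -7 ]
[        0        -3 ]

Matrix addition is elementwise: (M+N)[i][j] = M[i][j] + N[i][j].
  (M+N)[0][0] = (4) + (-10) = -6
  (M+N)[0][1] = (-1) + (-6) = -7
  (M+N)[1][0] = (-6) + (6) = 0
  (M+N)[1][1] = (-7) + (4) = -3
M + N =
[       -6        -7 ]
[        0        -3 ]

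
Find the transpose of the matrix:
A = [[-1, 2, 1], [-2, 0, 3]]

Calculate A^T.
[[-1, -2], [2, 0], [1, 3]]

The transpose sends entry (i,j) to (j,i); rows become columns.
Row 0 of A: [-1, 2, 1] -> column 0 of A^T.
Row 1 of A: [-2, 0, 3] -> column 1 of A^T.
A^T = [[-1, -2], [2, 0], [1, 3]]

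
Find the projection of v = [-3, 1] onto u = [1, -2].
[-1, 2]

The projection of v onto u is proj_u(v) = ((v·u) / (u·u)) · u.
v·u = (-3)*(1) + (1)*(-2) = -5.
u·u = (1)*(1) + (-2)*(-2) = 5.
coefficient = -5 / 5 = -1.
proj_u(v) = -1 · [1, -2] = [-1, 2].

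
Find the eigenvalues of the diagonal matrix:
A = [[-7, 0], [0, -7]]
λ₁ = -7, λ₂ = -7

The characteristic polynomial of A is det(A - λI) = (-7 - λ)(-7 - λ) = 0.
The roots are λ = -7 and λ = -7, so the eigenvalues are the diagonal entries.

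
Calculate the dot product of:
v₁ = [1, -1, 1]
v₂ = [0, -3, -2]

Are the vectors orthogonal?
1, No

The dot product is the sum of products of corresponding components.
v₁·v₂ = (1)*(0) + (-1)*(-3) + (1)*(-2) = 0 + 3 - 2 = 1.
Two vectors are orthogonal iff their dot product is 0; here the dot product is 1, so the vectors are not orthogonal.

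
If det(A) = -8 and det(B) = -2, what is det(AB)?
16

Use the multiplicative property of determinants: det(AB) = det(A)*det(B).
det(AB) = (-8)*(-2) = 16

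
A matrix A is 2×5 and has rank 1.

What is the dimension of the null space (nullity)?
4

The rank-nullity theorem for an m×n matrix states:
rank(A) + nullity(A) = n (the number of columns).
Here n = 5 and rank(A) = 1, so nullity(A) = 5 - 1 = 4.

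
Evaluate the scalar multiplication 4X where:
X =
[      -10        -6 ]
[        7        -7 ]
4X =
[      -40       -24 ]
[       28       -28 ]

Scalar multiplication is elementwise: (4X)[i][j] = 4 * X[i][j].
  (4X)[0][0] = 4 * (-10) = -40
  (4X)[0][1] = 4 * (-6) = -24
  (4X)[1][0] = 4 * (7) = 28
  (4X)[1][1] = 4 * (-7) = -28
4X =
[      -40       -24 ]
[       28       -28 ]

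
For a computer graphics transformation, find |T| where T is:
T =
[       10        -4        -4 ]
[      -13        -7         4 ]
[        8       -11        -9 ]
det(T) = 614

Expand along row 0 (cofactor expansion): det(T) = a*(e*i - f*h) - b*(d*i - f*g) + c*(d*h - e*g), where the 3×3 is [[a, b, c], [d, e, f], [g, h, i]].
Minor M_00 = (-7)*(-9) - (4)*(-11) = 63 + 44 = 107.
Minor M_01 = (-13)*(-9) - (4)*(8) = 117 - 32 = 85.
Minor M_02 = (-13)*(-11) - (-7)*(8) = 143 + 56 = 199.
det(T) = (10)*(107) - (-4)*(85) + (-4)*(199) = 1070 + 340 - 796 = 614.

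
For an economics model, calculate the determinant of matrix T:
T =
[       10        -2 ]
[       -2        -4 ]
det(T) = -44

For a 2×2 matrix [[a, b], [c, d]], det = a*d - b*c.
det(T) = (10)*(-4) - (-2)*(-2) = -40 - 4 = -44.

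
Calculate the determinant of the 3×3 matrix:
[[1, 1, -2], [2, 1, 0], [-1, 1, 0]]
-6

Expansion along first row:
det = 1·det([[1,0],[1,0]]) - 1·det([[2,0],[-1,0]]) + -2·det([[2,1],[-1,1]])
    = 1·(1·0 - 0·1) - 1·(2·0 - 0·-1) + -2·(2·1 - 1·-1)
    = 1·0 - 1·0 + -2·3
    = 0 + 0 + -6 = -6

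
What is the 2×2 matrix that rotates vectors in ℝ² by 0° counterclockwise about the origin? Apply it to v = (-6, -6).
R = [[1, 0], [0, 1]]; R·v = (-6, -6)

A counterclockwise rotation by angle θ in ℝ² has matrix R(θ) = [[cos θ, -sin θ], [sin θ, cos θ]].
For θ = 0°: cos θ = 1, sin θ = 0.
R(0°) = [[1, 0], [0, 1]].
R·v = [1·-6 + (0)·-6, 0·-6 + 1·-6] = (-6, -6).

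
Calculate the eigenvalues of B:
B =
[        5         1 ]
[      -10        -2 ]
λ = 0, 3

Solve det(B - λI) = 0. For a 2×2 matrix the characteristic equation is λ² - (trace)λ + det = 0.
trace(B) = a + d = 5 - 2 = 3.
det(B) = a*d - b*c = (5)*(-2) - (1)*(-10) = -10 + 10 = 0.
Characteristic equation: λ² - (3)λ + (0) = 0.
Discriminant = (3)² - 4*(0) = 9 - 0 = 9.
λ = (3 ± √9) / 2 = (3 ± 3) / 2 = 0, 3.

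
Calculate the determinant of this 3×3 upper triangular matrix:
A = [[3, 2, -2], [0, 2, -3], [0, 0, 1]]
6

The determinant of a triangular matrix is the product of its diagonal entries (the off-diagonal entries above the diagonal do not affect it).
det(A) = (3) * (2) * (1) = 6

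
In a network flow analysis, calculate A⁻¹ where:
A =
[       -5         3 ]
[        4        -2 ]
det(A) = -2
A⁻¹ =
[        1       3/2 ]
[        2       5/2 ]

For a 2×2 matrix A = [[a, b], [c, d]] with det(A) ≠ 0, A⁻¹ = (1/det(A)) * [[d, -b], [-c, a]].
det(A) = (-5)*(-2) - (3)*(4) = 10 - 12 = -2.
A⁻¹ = (1/-2) * [[-2, -3], [-4, -5]].
Dividing each entry by -2 and reducing:
A⁻¹ =
[        1       3/2 ]
[        2       5/2 ]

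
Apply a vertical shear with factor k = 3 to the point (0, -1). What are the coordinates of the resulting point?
(0, -1)

Shear matrix for vertical shear with factor k = 3:
[[1, 0], [3, 1]]
Result: (0, -1) → (0, -1)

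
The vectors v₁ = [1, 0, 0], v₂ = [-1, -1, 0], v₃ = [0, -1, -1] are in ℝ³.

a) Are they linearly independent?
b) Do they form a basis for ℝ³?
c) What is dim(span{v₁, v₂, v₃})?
Yes independent, yes basis, dim = 3

Stack v₁, v₂, v₃ as rows of a 3×3 matrix.
[[1, 0, 0]; [-1, -1, 0]; [0, -1, -1]] is already lower triangular with nonzero diagonal entries (1, -1, -1), so its determinant is the product of the diagonal entries, det = (1)·(-1)·(-1) = 1 ≠ 0, and the rows are linearly independent.
Three linearly independent vectors in ℝ³ form a basis for ℝ³, so dim(span{v₁,v₂,v₃}) = 3.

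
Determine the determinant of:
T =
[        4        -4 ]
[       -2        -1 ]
det(T) = -12

For a 2×2 matrix [[a, b], [c, d]], det = a*d - b*c.
det(T) = (4)*(-1) - (-4)*(-2) = -4 - 8 = -12.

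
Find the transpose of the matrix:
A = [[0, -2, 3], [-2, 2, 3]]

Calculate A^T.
[[0, -2], [-2, 2], [3, 3]]

The transpose sends entry (i,j) to (j,i); rows become columns.
Row 0 of A: [0, -2, 3] -> column 0 of A^T.
Row 1 of A: [-2, 2, 3] -> column 1 of A^T.
A^T = [[0, -2], [-2, 2], [3, 3]]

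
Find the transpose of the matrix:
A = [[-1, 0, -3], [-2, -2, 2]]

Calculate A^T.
[[-1, -2], [0, -2], [-3, 2]]

The transpose sends entry (i,j) to (j,i); rows become columns.
Row 0 of A: [-1, 0, -3] -> column 0 of A^T.
Row 1 of A: [-2, -2, 2] -> column 1 of A^T.
A^T = [[-1, -2], [0, -2], [-3, 2]]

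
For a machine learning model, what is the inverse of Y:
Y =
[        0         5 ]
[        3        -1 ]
det(Y) = -15
Y⁻¹ =
[     1/15       1/3 ]
[      1/5         0 ]

For a 2×2 matrix Y = [[a, b], [c, d]] with det(Y) ≠ 0, Y⁻¹ = (1/det(Y)) * [[d, -b], [-c, a]].
det(Y) = (0)*(-1) - (5)*(3) = 0 - 15 = -15.
Y⁻¹ = (1/-15) * [[-1, -5], [-3, 0]].
Dividing each entry by -15 and reducing:
Y⁻¹ =
[     1/15       1/3 ]
[      1/5         0 ]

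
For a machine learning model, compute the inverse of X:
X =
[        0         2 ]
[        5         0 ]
det(X) = -10
X⁻¹ =
[        0       1/5 ]
[      1/2         0 ]

For a 2×2 matrix X = [[a, b], [c, d]] with det(X) ≠ 0, X⁻¹ = (1/det(X)) * [[d, -b], [-c, a]].
det(X) = (0)*(0) - (2)*(5) = 0 - 10 = -10.
X⁻¹ = (1/-10) * [[0, -2], [-5, 0]].
Dividing each entry by -10 and reducing:
X⁻¹ =
[        0       1/5 ]
[      1/2         0 ]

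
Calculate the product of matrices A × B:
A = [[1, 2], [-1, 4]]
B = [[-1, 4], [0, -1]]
[[-1, 2], [1, -8]]

Matrix multiplication:
C[0][0] = 1×-1 + 2×0 = -1
C[0][1] = 1×4 + 2×-1 = 2
C[1][0] = -1×-1 + 4×0 = 1
C[1][1] = -1×4 + 4×-1 = -8
Result: [[-1, 2], [1, -8]]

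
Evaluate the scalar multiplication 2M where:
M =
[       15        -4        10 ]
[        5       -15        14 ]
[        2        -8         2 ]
2M =
[       30        -8        20 ]
[       10       -30        28 ]
[        4       -16         4 ]

Scalar multiplication is elementwise: (2M)[i][j] = 2 * M[i][j].
  (2M)[0][0] = 2 * (15) = 30
  (2M)[0][1] = 2 * (-4) = -8
  (2M)[0][2] = 2 * (10) = 20
  (2M)[1][0] = 2 * (5) = 10
  (2M)[1][1] = 2 * (-15) = -30
  (2M)[1][2] = 2 * (14) = 28
  (2M)[2][0] = 2 * (2) = 4
  (2M)[2][1] = 2 * (-8) = -16
  (2M)[2][2] = 2 * (2) = 4
2M =
[       30        -8        20 ]
[       10       -30        28 ]
[        4       -16         4 ]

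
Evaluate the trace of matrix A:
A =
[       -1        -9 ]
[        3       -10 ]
tr(A) = -1 - 10 = -11

The trace of a square matrix is the sum of its diagonal entries.
Diagonal entries of A: A[0][0] = -1, A[1][1] = -10.
tr(A) = -1 - 10 = -11.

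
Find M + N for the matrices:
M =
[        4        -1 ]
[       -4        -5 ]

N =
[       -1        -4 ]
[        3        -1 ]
M + N =
[        3        -5 ]
[       -1        -6 ]

Matrix addition is elementwise: (M+N)[i][j] = M[i][j] + N[i][j].
  (M+N)[0][0] = (4) + (-1) = 3
  (M+N)[0][1] = (-1) + (-4) = -5
  (M+N)[1][0] = (-4) + (3) = -1
  (M+N)[1][1] = (-5) + (-1) = -6
M + N =
[        3        -5 ]
[       -1        -6 ]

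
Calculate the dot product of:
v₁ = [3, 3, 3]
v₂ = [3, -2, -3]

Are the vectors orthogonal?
-6, No

The dot product is the sum of products of corresponding components.
v₁·v₂ = (3)*(3) + (3)*(-2) + (3)*(-3) = 9 - 6 - 9 = -6.
Two vectors are orthogonal iff their dot product is 0; here the dot product is -6, so the vectors are not orthogonal.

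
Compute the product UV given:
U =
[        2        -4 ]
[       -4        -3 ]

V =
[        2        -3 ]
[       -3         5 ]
UV =
[       16       -26 ]
[        1        -3 ]

Matrix multiplication: (UV)[i][j] = sum over k of U[i][k] * V[k][j].
  (UV)[0][0] = (2)*(2) + (-4)*(-3) = 16
  (UV)[0][1] = (2)*(-3) + (-4)*(5) = -26
  (UV)[1][0] = (-4)*(2) + (-3)*(-3) = 1
  (UV)[1][1] = (-4)*(-3) + (-3)*(5) = -3
UV =
[       16       -26 ]
[        1        -3 ]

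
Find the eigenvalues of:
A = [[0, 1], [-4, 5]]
λ = 1, 4

Solve det(A - λI) = 0. For a 2×2 matrix this is λ² - (trace)λ + det = 0.
trace(A) = 0 + 5 = 5.
det(A) = (0)*(5) - (1)*(-4) = 0 + 4 = 4.
Characteristic equation: λ² - (5)λ + (4) = 0.
Discriminant: (5)² - 4*(4) = 25 - 16 = 9.
Roots: λ = (5 ± √9) / 2 = 1, 4.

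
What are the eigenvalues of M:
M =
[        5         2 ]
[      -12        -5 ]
λ = -1, 1

Solve det(M - λI) = 0. For a 2×2 matrix the characteristic equation is λ² - (trace)λ + det = 0.
trace(M) = a + d = 5 - 5 = 0.
det(M) = a*d - b*c = (5)*(-5) - (2)*(-12) = -25 + 24 = -1.
Characteristic equation: λ² - (0)λ + (-1) = 0.
Discriminant = (0)² - 4*(-1) = 0 + 4 = 4.
λ = (0 ± √4) / 2 = (0 ± 2) / 2 = -1, 1.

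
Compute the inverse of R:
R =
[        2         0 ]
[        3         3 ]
det(R) = 6
R⁻¹ =
[      1/2         0 ]
[     -1/2       1/3 ]

For a 2×2 matrix R = [[a, b], [c, d]] with det(R) ≠ 0, R⁻¹ = (1/det(R)) * [[d, -b], [-c, a]].
det(R) = (2)*(3) - (0)*(3) = 6 - 0 = 6.
R⁻¹ = (1/6) * [[3, 0], [-3, 2]].
Dividing each entry by 6 and reducing:
R⁻¹ =
[      1/2         0 ]
[     -1/2       1/3 ]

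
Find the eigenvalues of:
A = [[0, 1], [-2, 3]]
λ = 1, 2

Solve det(A - λI) = 0. For a 2×2 matrix this is λ² - (trace)λ + det = 0.
trace(A) = 0 + 3 = 3.
det(A) = (0)*(3) - (1)*(-2) = 0 + 2 = 2.
Characteristic equation: λ² - (3)λ + (2) = 0.
Discriminant: (3)² - 4*(2) = 9 - 8 = 1.
Roots: λ = (3 ± √1) / 2 = 1, 2.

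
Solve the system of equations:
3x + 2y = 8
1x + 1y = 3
x = 2, y = 1

Use elimination (row reduction):
Equation 1: 3x + 2y = 8.
Equation 2: 1x + 1y = 3.
Multiply Eq1 by 1 and Eq2 by 3: 3x + 2y = 8;  3x + 3y = 9.
Subtract: (1)y = 1, so y = 1.
Back-substitute into Eq1: 3x + 2*(1) = 8, so x = 2.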